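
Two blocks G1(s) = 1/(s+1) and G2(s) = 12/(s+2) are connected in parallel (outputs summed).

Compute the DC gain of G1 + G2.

Parallel: G_eq = G1 + G2. DC gain = G1(0) + G2(0) = 1/1 + 12/2 = 1 + 6 = 7.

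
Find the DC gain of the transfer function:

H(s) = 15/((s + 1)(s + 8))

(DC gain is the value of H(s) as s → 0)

DC gain = H(0) = 15/(1 × 8) = 15/8 = 1.875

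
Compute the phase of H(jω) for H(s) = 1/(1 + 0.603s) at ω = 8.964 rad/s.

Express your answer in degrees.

Phase = -arctan(ωτ) = -arctan(8.964 × 0.603) = -79.5°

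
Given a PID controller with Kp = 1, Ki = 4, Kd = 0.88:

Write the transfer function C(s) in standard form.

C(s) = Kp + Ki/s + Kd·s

Substituting values: C(s) = 1 + 4/s + 0.88s = (0.88s² + s + 4)/s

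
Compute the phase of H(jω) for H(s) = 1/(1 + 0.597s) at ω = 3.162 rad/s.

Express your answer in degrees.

Phase = -arctan(ωτ) = -arctan(3.162 × 0.597) = -62.1°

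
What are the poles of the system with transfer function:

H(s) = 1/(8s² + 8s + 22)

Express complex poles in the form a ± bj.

Discriminant = 8² - 4×8×22 = 64 - 704 = -640 < 0, so the poles are a complex conjugate pair s = (-8 ± j√640)/(2×8). Real part = -8/(2×8) = -8/16 = -0.5; imaginary part = ±√640/(2×8) ≈ 1.5811. Poles: s = -0.5 ± 1.5811j.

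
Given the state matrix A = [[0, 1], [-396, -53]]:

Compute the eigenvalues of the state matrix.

det(A - λI) = λ² - (-53)λ + 396 = (λ - (-9))(λ - (-44)). Eigenvalues: -9, -44.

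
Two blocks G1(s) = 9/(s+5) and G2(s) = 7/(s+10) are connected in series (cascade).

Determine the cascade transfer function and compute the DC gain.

Series: multiply transfer functions. G_eq = 9/(s+5) × 7/(s+10) = 63/((s+5)(s+10)). DC gain = 63/(5×10) = 1.26.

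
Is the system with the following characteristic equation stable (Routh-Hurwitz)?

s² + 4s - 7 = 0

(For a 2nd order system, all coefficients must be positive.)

Coefficients: 1, 4, -7. c=-7 not positive, so system is unstable.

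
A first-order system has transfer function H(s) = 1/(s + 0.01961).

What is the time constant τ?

For H(s) = 1/(s + 1/τ), the pole is at -1/τ = -0.01961, so τ = 1/0.01961 = 50.99 s.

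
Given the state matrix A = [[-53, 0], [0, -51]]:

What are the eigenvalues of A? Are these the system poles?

For diagonal matrix, eigenvalues are diagonal entries: λ₁ = -53, λ₂ = -51. Eigenvalues of A = system poles.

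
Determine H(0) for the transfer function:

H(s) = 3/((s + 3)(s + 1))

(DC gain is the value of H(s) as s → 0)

DC gain = H(0) = 3/(3 × 1) = 3/3 = 1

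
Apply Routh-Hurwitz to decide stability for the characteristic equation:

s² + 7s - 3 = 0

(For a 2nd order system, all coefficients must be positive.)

Coefficients: 1, 7, -3. c=-3 not positive, so system is unstable.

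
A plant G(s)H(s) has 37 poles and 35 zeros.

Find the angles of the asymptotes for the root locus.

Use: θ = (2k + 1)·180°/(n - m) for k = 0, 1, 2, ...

n - m = 37 - 35 = 2. Angles: θk = (2k + 1)·180°/2 = 90°, 270°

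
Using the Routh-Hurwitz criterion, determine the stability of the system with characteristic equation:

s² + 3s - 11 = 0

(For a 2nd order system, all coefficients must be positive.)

Coefficients: 1, 3, -11. c=-11 not positive, so system is unstable.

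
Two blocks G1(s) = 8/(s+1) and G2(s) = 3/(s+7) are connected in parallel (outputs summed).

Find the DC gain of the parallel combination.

Parallel: G_eq = G1 + G2. DC gain = G1(0) + G2(0) = 8/1 + 3/7 = 8 + 0.4286 = 8.4286.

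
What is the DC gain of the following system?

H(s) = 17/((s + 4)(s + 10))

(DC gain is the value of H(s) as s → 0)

DC gain = H(0) = 17/(4 × 10) = 17/40 = 0.425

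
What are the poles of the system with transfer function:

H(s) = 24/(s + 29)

Pole is where denominator = 0: s + 29 = 0, so s = -29.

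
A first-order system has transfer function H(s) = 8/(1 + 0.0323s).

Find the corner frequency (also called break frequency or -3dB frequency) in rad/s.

Corner frequency = 1/τ = 1/0.0323 = 30.96 rad/s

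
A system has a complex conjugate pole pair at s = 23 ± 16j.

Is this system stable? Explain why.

Real part of poles is 23 (> 0, right half-plane). Unstable.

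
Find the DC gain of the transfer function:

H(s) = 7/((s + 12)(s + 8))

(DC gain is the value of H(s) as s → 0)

DC gain = H(0) = 7/(12 × 8) = 7/96 = 0.0729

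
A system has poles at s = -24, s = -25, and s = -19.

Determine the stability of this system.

All poles are in the left half-plane. System is stable.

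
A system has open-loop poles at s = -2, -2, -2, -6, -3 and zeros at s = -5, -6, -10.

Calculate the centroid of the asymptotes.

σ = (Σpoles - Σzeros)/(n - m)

σ = (Σpoles - Σzeros)/(n - m) = (-15 - (-21))/(5 - 3) = 6/2 = 3.0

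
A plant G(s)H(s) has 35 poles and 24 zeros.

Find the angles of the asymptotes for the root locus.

n - m = 35 - 24 = 11. Angles: θk = (2k + 1)·180°/11 = 16.36°, 49.09°, 81.82°, 114.55°, 147.27°, 180°, 212.73°, 245.45°, 278.18°, 310.91°, 343.64°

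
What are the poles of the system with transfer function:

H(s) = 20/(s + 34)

Pole is where denominator = 0: s + 34 = 0, so s = -34.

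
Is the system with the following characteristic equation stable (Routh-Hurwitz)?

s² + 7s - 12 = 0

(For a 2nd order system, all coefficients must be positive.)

Coefficients: 1, 7, -12. c=-12 not positive, so system is unstable.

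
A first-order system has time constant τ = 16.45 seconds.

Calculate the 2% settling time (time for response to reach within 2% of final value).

For first-order system, 2% settling time ≈ 4τ = 4 × 16.45 = 65.8 s.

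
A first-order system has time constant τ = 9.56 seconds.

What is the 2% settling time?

For first-order system, 2% settling time ≈ 4τ = 4 × 9.56 = 38.24 s.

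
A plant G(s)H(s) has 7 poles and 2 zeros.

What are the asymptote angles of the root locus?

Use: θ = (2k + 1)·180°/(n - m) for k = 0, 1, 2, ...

n - m = 7 - 2 = 5. Angles: θk = (2k + 1)·180°/5 = 36°, 108°, 180°, 252°, 324°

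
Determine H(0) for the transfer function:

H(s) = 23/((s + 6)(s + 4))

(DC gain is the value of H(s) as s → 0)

DC gain = H(0) = 23/(6 × 4) = 23/24 = 0.9583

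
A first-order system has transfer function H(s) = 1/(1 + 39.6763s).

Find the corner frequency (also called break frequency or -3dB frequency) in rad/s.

Corner frequency = 1/τ = 1/39.6763 = 0.025 rad/s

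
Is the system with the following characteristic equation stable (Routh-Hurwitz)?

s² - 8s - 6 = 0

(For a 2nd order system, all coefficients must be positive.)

Coefficients: 1, -8, -6. b=-8, c=-6 not positive, so system is unstable.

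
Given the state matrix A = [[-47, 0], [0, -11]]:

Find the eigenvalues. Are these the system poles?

For diagonal matrix, eigenvalues are diagonal entries: λ₁ = -47, λ₂ = -11. Eigenvalues of A = system poles.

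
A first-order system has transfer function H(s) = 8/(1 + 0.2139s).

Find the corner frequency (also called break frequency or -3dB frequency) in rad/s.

Corner frequency = 1/τ = 1/0.2139 = 4.675 rad/s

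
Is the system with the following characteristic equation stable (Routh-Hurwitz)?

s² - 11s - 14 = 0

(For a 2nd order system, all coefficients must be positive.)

Coefficients: 1, -11, -14. b=-11, c=-14 not positive, so system is unstable.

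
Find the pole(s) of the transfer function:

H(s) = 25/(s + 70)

Pole is where denominator = 0: s + 70 = 0, so s = -70.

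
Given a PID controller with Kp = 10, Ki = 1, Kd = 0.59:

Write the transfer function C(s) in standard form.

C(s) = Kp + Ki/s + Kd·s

Substituting values: C(s) = 10 + 1/s + 0.59s = (0.59s² + 10s + 1)/s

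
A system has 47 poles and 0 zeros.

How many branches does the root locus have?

Root locus has n branches where n = number of poles = 47.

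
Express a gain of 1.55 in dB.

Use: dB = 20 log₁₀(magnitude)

dB = 20 log₁₀(1.55) = 3.8 dB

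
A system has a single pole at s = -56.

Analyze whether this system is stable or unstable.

Pole at s = -56 is in the left half-plane. Stable.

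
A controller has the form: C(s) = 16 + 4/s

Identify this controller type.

This is a Proportional-Integral (PI) controller.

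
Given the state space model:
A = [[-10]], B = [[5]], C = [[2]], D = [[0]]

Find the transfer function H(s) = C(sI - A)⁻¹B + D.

(sI - A)⁻¹ = 1/(s + 10). H(s) = 2 × 5/(s + 10) + 0 = 10/(s + 10).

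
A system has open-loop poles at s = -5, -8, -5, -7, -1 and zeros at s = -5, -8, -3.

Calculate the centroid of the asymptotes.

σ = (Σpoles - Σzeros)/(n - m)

σ = (Σpoles - Σzeros)/(n - m) = (-26 - (-16))/(5 - 3) = -10/2 = -5.0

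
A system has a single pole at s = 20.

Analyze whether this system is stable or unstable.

Pole at s = 20 is in the right half-plane. Unstable.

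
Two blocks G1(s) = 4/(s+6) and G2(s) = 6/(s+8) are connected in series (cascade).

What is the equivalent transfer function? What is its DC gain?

Series: multiply transfer functions. G_eq = 4/(s+6) × 6/(s+8) = 24/((s+6)(s+8)). DC gain = 24/(6×8) = 0.5.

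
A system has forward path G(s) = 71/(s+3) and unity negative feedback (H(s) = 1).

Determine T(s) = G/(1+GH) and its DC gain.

T(s) = G/(1+GH) = [71/(s+3)] / [1 + 71/(s+3)] = 71/(s+3+71) = 71/(s+74). DC gain = 71/74 = 0.9595.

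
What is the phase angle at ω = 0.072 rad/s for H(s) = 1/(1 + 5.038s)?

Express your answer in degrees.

Phase = -arctan(ωτ) = -arctan(0.072 × 5.038) = -19.9°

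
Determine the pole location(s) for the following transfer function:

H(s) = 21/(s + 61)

Pole is where denominator = 0: s + 61 = 0, so s = -61.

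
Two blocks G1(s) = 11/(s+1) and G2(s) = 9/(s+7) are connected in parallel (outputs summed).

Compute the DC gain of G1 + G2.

Parallel: G_eq = G1 + G2. DC gain = G1(0) + G2(0) = 11/1 + 9/7 = 11 + 1.2857 = 12.2857.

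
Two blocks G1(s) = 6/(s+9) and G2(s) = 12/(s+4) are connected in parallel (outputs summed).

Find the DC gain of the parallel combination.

Parallel: G_eq = G1 + G2. DC gain = G1(0) + G2(0) = 6/9 + 12/4 = 0.6667 + 3 = 3.6667.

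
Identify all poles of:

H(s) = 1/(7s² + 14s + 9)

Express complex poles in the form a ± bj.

Discriminant = 14² - 4×7×9 = 196 - 252 = -56 < 0, so the poles are a complex conjugate pair s = (-14 ± j√56)/(2×7). Real part = -14/(2×7) = -14/14 = -1; imaginary part = ±√56/(2×7) ≈ 0.5345. Poles: s = -1 ± 0.5345j.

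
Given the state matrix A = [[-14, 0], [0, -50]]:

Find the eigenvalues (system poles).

For diagonal matrix, eigenvalues are diagonal entries: λ₁ = -14, λ₂ = -50.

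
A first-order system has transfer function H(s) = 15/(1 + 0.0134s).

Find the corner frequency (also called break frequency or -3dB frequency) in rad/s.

Corner frequency = 1/τ = 1/0.0134 = 74.627 rad/s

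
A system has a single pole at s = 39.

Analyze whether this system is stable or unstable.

Pole at s = 39 is in the right half-plane. Unstable.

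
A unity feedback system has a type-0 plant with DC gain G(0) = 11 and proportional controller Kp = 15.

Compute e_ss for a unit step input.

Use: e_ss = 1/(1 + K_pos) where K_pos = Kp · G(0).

K_pos = Kp · G(0) = 15 × 11 = 165. e_ss = 1/(1 + 165) = 0.0060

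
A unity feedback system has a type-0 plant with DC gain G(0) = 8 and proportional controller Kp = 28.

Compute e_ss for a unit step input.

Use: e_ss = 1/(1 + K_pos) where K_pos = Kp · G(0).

K_pos = Kp · G(0) = 28 × 8 = 224. e_ss = 1/(1 + 224) = 0.0044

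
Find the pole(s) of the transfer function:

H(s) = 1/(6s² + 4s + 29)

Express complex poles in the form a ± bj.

Discriminant = 4² - 4×6×29 = 16 - 696 = -680 < 0, so the poles are a complex conjugate pair s = (-4 ± j√680)/(2×6). Real part = -4/(2×6) = -4/12 ≈ -0.3333; imaginary part = ±√680/(2×6) ≈ 2.1731. Poles: s = -0.3333 ± 2.1731j.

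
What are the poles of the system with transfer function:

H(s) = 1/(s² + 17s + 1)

Discriminant = 17² - 4×1×1 = 289 - 4 = 285 > 0, so two distinct real poles. Using quadratic formula: s = (-17 ± √285)/(2×1) = (-17 ± √285)/2, with √285 ≈ 16.8819. s₁ ≈ -0.0590, s₂ ≈ -16.9410. Poles: s₁ = -0.0590, s₂ = -16.9410.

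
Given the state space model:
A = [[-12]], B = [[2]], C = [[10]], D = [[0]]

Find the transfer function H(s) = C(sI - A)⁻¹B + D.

(sI - A)⁻¹ = 1/(s + 12). H(s) = 10 × 2/(s + 12) + 0 = 20/(s + 12).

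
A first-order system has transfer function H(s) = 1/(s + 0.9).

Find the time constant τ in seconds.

For H(s) = 1/(s + 1/τ), the pole is at -1/τ = -0.9, so τ = 1/0.9 = 1.1111 s.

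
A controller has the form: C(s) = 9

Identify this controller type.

This is a Proportional (P) controller.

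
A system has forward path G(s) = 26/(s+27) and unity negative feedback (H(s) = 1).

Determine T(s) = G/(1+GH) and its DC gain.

T(s) = G/(1+GH) = [26/(s+27)] / [1 + 26/(s+27)] = 26/(s+27+26) = 26/(s+53). DC gain = 26/53 = 0.4906.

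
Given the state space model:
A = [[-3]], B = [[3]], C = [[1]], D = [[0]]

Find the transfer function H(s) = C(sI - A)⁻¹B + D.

(sI - A)⁻¹ = 1/(s + 3). H(s) = 1 × 3/(s + 3) + 0 = 3/(s + 3).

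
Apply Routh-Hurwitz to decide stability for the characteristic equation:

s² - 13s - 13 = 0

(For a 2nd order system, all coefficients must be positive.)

Coefficients: 1, -13, -13. b=-13, c=-13 not positive, so system is unstable.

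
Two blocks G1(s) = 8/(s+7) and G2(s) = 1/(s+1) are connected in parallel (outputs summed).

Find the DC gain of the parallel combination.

Parallel: G_eq = G1 + G2. DC gain = G1(0) + G2(0) = 8/7 + 1/1 = 1.1429 + 1 = 2.1429.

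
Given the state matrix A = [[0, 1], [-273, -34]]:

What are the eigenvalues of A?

det(A - λI) = λ² - (-34)λ + 273 = (λ - (-21))(λ - (-13)). Eigenvalues: -21, -13.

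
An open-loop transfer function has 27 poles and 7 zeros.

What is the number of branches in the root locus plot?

Root locus has n branches where n = number of poles = 27.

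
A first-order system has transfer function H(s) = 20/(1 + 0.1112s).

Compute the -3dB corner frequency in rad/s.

Corner frequency = 1/τ = 1/0.1112 = 8.993 rad/s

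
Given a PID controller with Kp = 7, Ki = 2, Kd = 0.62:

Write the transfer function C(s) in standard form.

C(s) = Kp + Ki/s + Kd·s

Substituting values: C(s) = 7 + 2/s + 0.62s = (0.62s² + 7s + 2)/s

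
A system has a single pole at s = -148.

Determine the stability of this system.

Pole at s = -148 is in the left half-plane. Stable.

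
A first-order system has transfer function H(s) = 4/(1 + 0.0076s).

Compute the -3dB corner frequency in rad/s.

Corner frequency = 1/τ = 1/0.0076 = 131.579 rad/s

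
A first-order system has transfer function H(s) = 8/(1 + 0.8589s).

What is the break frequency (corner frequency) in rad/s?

Corner frequency = 1/τ = 1/0.8589 = 1.164 rad/s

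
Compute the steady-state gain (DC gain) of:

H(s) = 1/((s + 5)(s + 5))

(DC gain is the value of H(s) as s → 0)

DC gain = H(0) = 1/(5 × 5) = 1/25 = 0.04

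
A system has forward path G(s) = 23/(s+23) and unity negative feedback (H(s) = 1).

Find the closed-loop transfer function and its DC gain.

T(s) = G/(1+GH) = [23/(s+23)] / [1 + 23/(s+23)] = 23/(s+23+23) = 23/(s+46). DC gain = 23/46 = 0.5.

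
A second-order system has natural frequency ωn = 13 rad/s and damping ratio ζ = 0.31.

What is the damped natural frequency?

ωd = ωn√(1 - ζ²) = 13√(1 - 0.31²) = 12.36 rad/s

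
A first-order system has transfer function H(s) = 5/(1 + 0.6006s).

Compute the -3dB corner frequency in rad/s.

Corner frequency = 1/τ = 1/0.6006 = 1.665 rad/s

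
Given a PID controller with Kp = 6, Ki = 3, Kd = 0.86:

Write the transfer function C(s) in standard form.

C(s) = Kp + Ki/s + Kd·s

Substituting values: C(s) = 6 + 3/s + 0.86s = (0.86s² + 6s + 3)/s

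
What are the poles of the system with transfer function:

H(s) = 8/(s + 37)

Pole is where denominator = 0: s + 37 = 0, so s = -37.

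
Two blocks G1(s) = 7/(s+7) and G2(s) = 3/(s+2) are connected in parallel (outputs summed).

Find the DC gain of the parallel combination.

Parallel: G_eq = G1 + G2. DC gain = G1(0) + G2(0) = 7/7 + 3/2 = 1 + 1.5 = 2.5.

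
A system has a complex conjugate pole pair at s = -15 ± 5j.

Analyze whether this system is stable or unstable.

Real part of poles is -15 (< 0, left half-plane). Stable.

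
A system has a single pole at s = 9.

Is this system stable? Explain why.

Pole at s = 9 is in the right half-plane. Unstable.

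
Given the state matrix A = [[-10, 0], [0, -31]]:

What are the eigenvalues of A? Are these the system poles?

For diagonal matrix, eigenvalues are diagonal entries: λ₁ = -10, λ₂ = -31. Eigenvalues of A = system poles.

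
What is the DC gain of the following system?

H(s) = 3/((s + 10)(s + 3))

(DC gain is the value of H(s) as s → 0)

DC gain = H(0) = 3/(10 × 3) = 3/30 = 0.1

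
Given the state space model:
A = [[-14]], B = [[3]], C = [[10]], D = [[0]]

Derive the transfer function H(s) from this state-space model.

(sI - A)⁻¹ = 1/(s + 14). H(s) = 10 × 3/(s + 14) + 0 = 30/(s + 14).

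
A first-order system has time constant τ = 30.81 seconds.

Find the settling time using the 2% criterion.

For first-order system, 2% settling time ≈ 4τ = 4 × 30.81 = 123.24 s.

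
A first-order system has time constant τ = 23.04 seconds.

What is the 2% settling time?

For first-order system, 2% settling time ≈ 4τ = 4 × 23.04 = 92.16 s.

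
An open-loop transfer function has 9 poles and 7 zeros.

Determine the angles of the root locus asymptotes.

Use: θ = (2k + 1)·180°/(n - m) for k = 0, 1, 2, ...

n - m = 9 - 7 = 2. Angles: θk = (2k + 1)·180°/2 = 90°, 270°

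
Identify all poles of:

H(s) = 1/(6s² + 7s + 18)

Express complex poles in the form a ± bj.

Discriminant = 7² - 4×6×18 = 49 - 432 = -383 < 0, so the poles are a complex conjugate pair s = (-7 ± j√383)/(2×6). Real part = -7/(2×6) = -7/12 ≈ -0.5833; imaginary part = ±√383/(2×6) ≈ 1.6309. Poles: s = -0.5833 ± 1.6309j.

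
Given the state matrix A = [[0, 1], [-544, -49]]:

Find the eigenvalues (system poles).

det(A - λI) = λ² - (-49)λ + 544 = (λ - (-17))(λ - (-32)). Eigenvalues: -17, -32.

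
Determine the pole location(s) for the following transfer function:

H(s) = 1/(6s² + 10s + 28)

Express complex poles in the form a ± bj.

Discriminant = 10² - 4×6×28 = 100 - 672 = -572 < 0, so the poles are a complex conjugate pair s = (-10 ± j√572)/(2×6). Real part = -10/(2×6) = -10/12 ≈ -0.8333; imaginary part = ±√572/(2×6) ≈ 1.9930. Poles: s = -0.8333 ± 1.9930j.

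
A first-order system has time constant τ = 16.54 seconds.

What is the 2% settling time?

For first-order system, 2% settling time ≈ 4τ = 4 × 16.54 = 66.16 s.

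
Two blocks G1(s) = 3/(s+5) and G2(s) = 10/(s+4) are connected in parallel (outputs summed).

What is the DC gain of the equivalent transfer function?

Parallel: G_eq = G1 + G2. DC gain = G1(0) + G2(0) = 3/5 + 10/4 = 0.6 + 2.5 = 3.1.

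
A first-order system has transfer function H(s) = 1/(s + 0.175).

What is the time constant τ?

For H(s) = 1/(s + 1/τ), the pole is at -1/τ = -0.175, so τ = 1/0.175 = 5.7143 s.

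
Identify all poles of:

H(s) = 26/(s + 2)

Pole is where denominator = 0: s + 2 = 0, so s = -2.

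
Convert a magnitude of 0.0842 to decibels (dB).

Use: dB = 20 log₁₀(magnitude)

dB = 20 log₁₀(0.0842) = -21.5 dB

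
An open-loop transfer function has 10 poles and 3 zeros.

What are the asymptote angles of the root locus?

n - m = 10 - 3 = 7. Angles: θk = (2k + 1)·180°/7 = 25.71°, 77.14°, 128.57°, 180°, 231.43°, 282.86°, 334.29°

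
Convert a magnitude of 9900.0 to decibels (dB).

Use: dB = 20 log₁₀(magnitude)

dB = 20 log₁₀(9900.0) = 79.9 dB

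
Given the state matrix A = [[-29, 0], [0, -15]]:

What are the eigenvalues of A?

For diagonal matrix, eigenvalues are diagonal entries: λ₁ = -29, λ₂ = -15.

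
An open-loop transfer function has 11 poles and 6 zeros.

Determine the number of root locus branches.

Root locus has n branches where n = number of poles = 11.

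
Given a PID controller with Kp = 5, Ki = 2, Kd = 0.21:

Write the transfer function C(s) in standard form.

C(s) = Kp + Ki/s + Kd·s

Substituting values: C(s) = 5 + 2/s + 0.21s = (0.21s² + 5s + 2)/s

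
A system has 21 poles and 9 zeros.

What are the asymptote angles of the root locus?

n - m = 21 - 9 = 12. Angles: θk = (2k + 1)·180°/12 = 15°, 45°, 75°, 105°, 135°, 165°, 195°, 225°, 255°, 285°, 315°, 345°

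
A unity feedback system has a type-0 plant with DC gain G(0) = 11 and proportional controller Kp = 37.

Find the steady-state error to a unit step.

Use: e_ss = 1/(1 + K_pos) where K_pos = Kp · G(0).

K_pos = Kp · G(0) = 37 × 11 = 407. e_ss = 1/(1 + 407) = 0.0025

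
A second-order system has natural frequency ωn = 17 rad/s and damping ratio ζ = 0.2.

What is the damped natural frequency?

ωd = ωn√(1 - ζ²) = 17√(1 - 0.2²) = 16.66 rad/s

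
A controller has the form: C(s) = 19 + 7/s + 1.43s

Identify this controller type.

This is a Proportional-Integral-Derivative (PID) controller.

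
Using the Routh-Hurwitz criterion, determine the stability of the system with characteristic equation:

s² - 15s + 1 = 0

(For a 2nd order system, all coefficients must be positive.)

Coefficients: 1, -15, 1. b=-15 not positive, so system is unstable.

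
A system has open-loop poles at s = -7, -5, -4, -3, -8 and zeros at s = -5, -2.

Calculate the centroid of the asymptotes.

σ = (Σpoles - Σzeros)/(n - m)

σ = (Σpoles - Σzeros)/(n - m) = (-27 - (-7))/(5 - 2) = -20/3 = -6.67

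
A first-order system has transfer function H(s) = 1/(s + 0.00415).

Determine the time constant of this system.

For H(s) = 1/(s + 1/τ), the pole is at -1/τ = -0.00415, so τ = 1/0.00415 = 241 s.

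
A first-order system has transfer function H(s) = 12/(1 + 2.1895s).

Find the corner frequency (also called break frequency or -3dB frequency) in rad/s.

Corner frequency = 1/τ = 1/2.1895 = 0.457 rad/s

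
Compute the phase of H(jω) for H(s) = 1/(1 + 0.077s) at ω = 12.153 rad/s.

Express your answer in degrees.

Phase = -arctan(ωτ) = -arctan(12.153 × 0.077) = -43.1°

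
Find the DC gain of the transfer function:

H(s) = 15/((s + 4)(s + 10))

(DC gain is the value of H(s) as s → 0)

DC gain = H(0) = 15/(4 × 10) = 15/40 = 0.375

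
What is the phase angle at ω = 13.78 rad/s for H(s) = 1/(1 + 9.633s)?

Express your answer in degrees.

Phase = -arctan(ωτ) = -arctan(13.78 × 9.633) = -89.6°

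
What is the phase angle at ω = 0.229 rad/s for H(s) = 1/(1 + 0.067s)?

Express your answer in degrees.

Phase = -arctan(ωτ) = -arctan(0.229 × 0.067) = -0.9°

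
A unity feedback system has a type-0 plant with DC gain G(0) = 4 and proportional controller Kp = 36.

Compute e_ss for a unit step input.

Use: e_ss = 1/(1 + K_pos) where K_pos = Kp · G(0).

K_pos = Kp · G(0) = 36 × 4 = 144. e_ss = 1/(1 + 144) = 0.0069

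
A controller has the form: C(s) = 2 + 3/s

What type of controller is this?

This is a Proportional-Integral (PI) controller.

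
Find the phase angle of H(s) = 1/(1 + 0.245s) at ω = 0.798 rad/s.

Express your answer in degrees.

Phase = -arctan(ωτ) = -arctan(0.798 × 0.245) = -11.1°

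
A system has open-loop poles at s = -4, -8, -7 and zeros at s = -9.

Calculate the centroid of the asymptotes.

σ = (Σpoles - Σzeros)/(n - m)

σ = (Σpoles - Σzeros)/(n - m) = (-19 - (-9))/(3 - 1) = -10/2 = -5.0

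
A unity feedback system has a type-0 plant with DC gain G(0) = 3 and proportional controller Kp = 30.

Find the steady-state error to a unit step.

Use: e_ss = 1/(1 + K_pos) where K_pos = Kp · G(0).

K_pos = Kp · G(0) = 30 × 3 = 90. e_ss = 1/(1 + 90) = 0.0110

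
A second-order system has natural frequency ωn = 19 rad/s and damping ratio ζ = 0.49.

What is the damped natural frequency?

ωd = ωn√(1 - ζ²) = 19√(1 - 0.49²) = 16.56 rad/s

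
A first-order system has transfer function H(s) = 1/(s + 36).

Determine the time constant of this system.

For H(s) = 1/(s + 1/τ), the pole is at -1/τ = -36, so τ = 1/36 = 0.0278 s.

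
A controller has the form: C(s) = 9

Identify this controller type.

This is a Proportional (P) controller.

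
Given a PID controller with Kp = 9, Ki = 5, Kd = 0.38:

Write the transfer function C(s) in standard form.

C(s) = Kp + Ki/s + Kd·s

Substituting values: C(s) = 9 + 5/s + 0.38s = (0.38s² + 9s + 5)/s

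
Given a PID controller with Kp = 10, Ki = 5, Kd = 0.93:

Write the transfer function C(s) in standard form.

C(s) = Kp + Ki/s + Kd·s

Substituting values: C(s) = 10 + 5/s + 0.93s = (0.93s² + 10s + 5)/s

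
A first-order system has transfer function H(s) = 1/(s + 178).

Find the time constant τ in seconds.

For H(s) = 1/(s + 1/τ), the pole is at -1/τ = -178, so τ = 1/178 = 0.0056 s.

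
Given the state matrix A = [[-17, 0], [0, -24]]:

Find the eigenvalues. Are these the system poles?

For diagonal matrix, eigenvalues are diagonal entries: λ₁ = -17, λ₂ = -24. Eigenvalues of A = system poles.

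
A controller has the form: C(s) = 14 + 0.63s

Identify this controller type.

This is a Proportional-Derivative (PD) controller.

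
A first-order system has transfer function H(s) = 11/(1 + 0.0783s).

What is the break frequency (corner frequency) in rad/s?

Corner frequency = 1/τ = 1/0.0783 = 12.771 rad/s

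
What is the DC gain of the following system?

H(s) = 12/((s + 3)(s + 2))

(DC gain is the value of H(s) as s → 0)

DC gain = H(0) = 12/(3 × 2) = 12/6 = 2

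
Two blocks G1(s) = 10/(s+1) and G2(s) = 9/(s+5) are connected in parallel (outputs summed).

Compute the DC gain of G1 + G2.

Parallel: G_eq = G1 + G2. DC gain = G1(0) + G2(0) = 10/1 + 9/5 = 10 + 1.8 = 11.8.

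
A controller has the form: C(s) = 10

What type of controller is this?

This is a Proportional (P) controller.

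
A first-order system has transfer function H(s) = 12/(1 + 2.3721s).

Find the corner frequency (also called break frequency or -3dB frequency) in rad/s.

Corner frequency = 1/τ = 1/2.3721 = 0.422 rad/s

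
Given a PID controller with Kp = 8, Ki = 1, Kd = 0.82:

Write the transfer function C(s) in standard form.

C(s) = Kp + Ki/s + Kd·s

Substituting values: C(s) = 8 + 1/s + 0.82s = (0.82s² + 8s + 1)/s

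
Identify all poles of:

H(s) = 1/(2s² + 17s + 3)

Discriminant = 17² - 4×2×3 = 289 - 24 = 265 > 0, so two distinct real poles. Using quadratic formula: s = (-17 ± √265)/(2×2) = (-17 ± √265)/4, with √265 ≈ 16.2788. s₁ ≈ -0.1803, s₂ ≈ -8.3197. Poles: s₁ = -0.1803, s₂ = -8.3197.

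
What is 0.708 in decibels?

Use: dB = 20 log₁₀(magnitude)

dB = 20 log₁₀(0.708) = -3.0 dB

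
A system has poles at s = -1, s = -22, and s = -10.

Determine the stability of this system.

All poles are in the left half-plane. System is stable.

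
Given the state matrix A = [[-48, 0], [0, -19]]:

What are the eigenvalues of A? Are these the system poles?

For diagonal matrix, eigenvalues are diagonal entries: λ₁ = -48, λ₂ = -19. Eigenvalues of A = system poles.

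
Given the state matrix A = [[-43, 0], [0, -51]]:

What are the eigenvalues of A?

For diagonal matrix, eigenvalues are diagonal entries: λ₁ = -43, λ₂ = -51.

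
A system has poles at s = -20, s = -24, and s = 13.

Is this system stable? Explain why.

Pole(s) at s = 13 are not in the left half-plane. System is unstable.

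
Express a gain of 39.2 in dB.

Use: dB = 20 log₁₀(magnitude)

dB = 20 log₁₀(39.2) = 31.9 dB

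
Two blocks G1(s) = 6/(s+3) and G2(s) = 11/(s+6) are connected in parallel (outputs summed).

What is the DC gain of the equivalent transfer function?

Parallel: G_eq = G1 + G2. DC gain = G1(0) + G2(0) = 6/3 + 11/6 = 2 + 1.8333 = 3.8333.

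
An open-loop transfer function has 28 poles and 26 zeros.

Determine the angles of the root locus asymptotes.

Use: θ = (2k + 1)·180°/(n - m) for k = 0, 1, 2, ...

n - m = 28 - 26 = 2. Angles: θk = (2k + 1)·180°/2 = 90°, 270°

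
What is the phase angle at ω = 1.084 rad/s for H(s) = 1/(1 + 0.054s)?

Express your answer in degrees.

Phase = -arctan(ωτ) = -arctan(1.084 × 0.054) = -3.4°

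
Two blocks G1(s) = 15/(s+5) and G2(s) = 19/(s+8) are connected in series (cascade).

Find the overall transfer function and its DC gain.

Series: multiply transfer functions. G_eq = 15/(s+5) × 19/(s+8) = 285/((s+5)(s+8)). DC gain = 285/(5×8) = 7.125.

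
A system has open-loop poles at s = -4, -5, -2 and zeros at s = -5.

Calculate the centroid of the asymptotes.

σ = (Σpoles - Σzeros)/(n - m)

σ = (Σpoles - Σzeros)/(n - m) = (-11 - (-5))/(3 - 1) = -6/2 = -3.0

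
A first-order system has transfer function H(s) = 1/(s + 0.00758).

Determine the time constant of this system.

For H(s) = 1/(s + 1/τ), the pole is at -1/τ = -0.00758, so τ = 1/0.00758 = 131.9 s.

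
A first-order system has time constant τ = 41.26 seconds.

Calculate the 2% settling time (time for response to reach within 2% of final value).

For first-order system, 2% settling time ≈ 4τ = 4 × 41.26 = 165.04 s.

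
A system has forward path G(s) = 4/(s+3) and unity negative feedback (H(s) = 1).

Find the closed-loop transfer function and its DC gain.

T(s) = G/(1+GH) = [4/(s+3)] / [1 + 4/(s+3)] = 4/(s+3+4) = 4/(s+7). DC gain = 4/7 = 0.5714.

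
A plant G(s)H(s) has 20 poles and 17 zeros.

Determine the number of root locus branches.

Root locus has n branches where n = number of poles = 20.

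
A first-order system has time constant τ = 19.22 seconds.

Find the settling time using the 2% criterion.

For first-order system, 2% settling time ≈ 4τ = 4 × 19.22 = 76.88 s.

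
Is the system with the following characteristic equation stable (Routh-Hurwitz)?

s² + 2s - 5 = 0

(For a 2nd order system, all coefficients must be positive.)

Coefficients: 1, 2, -5. c=-5 not positive, so system is unstable.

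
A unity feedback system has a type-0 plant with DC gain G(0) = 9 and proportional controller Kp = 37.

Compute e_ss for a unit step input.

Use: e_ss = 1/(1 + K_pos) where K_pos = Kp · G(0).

K_pos = Kp · G(0) = 37 × 9 = 333. e_ss = 1/(1 + 333) = 0.0030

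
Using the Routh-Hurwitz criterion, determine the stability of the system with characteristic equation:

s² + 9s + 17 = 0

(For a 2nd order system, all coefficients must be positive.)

Coefficients: 1, 9, 17. All positive, so system is stable.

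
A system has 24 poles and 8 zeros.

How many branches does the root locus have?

Root locus has n branches where n = number of poles = 24.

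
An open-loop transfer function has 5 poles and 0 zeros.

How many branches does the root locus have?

Root locus has n branches where n = number of poles = 5.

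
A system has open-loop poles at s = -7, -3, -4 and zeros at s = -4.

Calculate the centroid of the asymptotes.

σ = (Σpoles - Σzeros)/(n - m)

σ = (Σpoles - Σzeros)/(n - m) = (-14 - (-4))/(3 - 1) = -10/2 = -5.0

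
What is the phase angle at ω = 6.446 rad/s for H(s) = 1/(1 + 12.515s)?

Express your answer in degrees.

Phase = -arctan(ωτ) = -arctan(6.446 × 12.515) = -89.3°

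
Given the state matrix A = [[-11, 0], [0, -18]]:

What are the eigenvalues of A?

For diagonal matrix, eigenvalues are diagonal entries: λ₁ = -11, λ₂ = -18.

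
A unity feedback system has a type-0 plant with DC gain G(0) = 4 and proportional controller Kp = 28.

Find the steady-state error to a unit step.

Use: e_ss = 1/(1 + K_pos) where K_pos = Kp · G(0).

K_pos = Kp · G(0) = 28 × 4 = 112. e_ss = 1/(1 + 112) = 0.0088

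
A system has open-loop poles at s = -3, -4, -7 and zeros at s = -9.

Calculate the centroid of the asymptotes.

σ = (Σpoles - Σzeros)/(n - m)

σ = (Σpoles - Σzeros)/(n - m) = (-14 - (-9))/(3 - 1) = -5/2 = -2.5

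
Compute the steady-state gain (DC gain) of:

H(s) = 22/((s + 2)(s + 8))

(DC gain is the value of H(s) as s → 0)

DC gain = H(0) = 22/(2 × 8) = 22/16 = 1.375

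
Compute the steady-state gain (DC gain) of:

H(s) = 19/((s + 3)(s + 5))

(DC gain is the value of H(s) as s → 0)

DC gain = H(0) = 19/(3 × 5) = 19/15 = 1.2667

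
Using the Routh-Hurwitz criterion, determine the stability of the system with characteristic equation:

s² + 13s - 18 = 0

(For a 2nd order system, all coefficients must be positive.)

Coefficients: 1, 13, -18. c=-18 not positive, so system is unstable.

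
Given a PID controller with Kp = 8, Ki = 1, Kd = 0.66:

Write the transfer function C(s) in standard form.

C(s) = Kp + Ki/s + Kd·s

Substituting values: C(s) = 8 + 1/s + 0.66s = (0.66s² + 8s + 1)/s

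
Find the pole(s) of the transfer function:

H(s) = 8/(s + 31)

Pole is where denominator = 0: s + 31 = 0, so s = -31.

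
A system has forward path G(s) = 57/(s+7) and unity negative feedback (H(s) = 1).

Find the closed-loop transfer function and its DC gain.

T(s) = G/(1+GH) = [57/(s+7)] / [1 + 57/(s+7)] = 57/(s+7+57) = 57/(s+64). DC gain = 57/64 = 0.890625.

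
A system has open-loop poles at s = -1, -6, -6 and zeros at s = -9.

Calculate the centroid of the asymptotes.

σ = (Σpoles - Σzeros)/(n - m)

σ = (Σpoles - Σzeros)/(n - m) = (-13 - (-9))/(3 - 1) = -4/2 = -2.0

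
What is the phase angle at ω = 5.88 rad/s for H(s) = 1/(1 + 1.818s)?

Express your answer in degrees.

Phase = -arctan(ωτ) = -arctan(5.88 × 1.818) = -84.7°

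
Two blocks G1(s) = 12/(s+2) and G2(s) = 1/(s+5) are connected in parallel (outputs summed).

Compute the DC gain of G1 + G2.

Parallel: G_eq = G1 + G2. DC gain = G1(0) + G2(0) = 12/2 + 1/5 = 6 + 0.2 = 6.2.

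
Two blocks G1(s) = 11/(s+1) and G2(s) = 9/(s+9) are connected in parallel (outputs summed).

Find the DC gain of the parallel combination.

Parallel: G_eq = G1 + G2. DC gain = G1(0) + G2(0) = 11/1 + 9/9 = 11 + 1 = 12.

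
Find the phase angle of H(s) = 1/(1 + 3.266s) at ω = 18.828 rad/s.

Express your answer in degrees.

Phase = -arctan(ωτ) = -arctan(18.828 × 3.266) = -89.1°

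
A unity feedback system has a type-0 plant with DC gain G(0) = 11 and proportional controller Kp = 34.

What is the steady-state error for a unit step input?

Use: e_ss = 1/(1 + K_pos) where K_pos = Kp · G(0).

K_pos = Kp · G(0) = 34 × 11 = 374. e_ss = 1/(1 + 374) = 0.0027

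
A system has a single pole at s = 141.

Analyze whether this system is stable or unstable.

Pole at s = 141 is in the right half-plane. Unstable.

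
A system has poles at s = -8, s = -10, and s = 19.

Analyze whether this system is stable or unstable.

Pole(s) at s = 19 are not in the left half-plane. System is unstable.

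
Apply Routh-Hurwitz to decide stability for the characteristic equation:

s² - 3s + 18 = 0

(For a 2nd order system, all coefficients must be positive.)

Coefficients: 1, -3, 18. b=-3 not positive, so system is unstable.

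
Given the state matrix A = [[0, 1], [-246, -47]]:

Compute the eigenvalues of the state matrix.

det(A - λI) = λ² - (-47)λ + 246 = (λ - (-6))(λ - (-41)). Eigenvalues: -6, -41.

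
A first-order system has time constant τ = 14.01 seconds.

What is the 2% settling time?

For first-order system, 2% settling time ≈ 4τ = 4 × 14.01 = 56.04 s.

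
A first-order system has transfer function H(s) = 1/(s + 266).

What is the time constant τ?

For H(s) = 1/(s + 1/τ), the pole is at -1/τ = -266, so τ = 1/266 = 0.0038 s.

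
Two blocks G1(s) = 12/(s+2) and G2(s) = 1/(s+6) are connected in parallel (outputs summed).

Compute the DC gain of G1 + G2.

Parallel: G_eq = G1 + G2. DC gain = G1(0) + G2(0) = 12/2 + 1/6 = 6 + 0.1667 = 6.1667.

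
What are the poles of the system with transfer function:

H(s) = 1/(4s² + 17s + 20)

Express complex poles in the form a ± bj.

Discriminant = 17² - 4×4×20 = 289 - 320 = -31 < 0, so the poles are a complex conjugate pair s = (-17 ± j√31)/(2×4). Real part = -17/(2×4) = -17/8 = -2.125; imaginary part = ±√31/(2×4) ≈ 0.6960. Poles: s = -2.125 ± 0.6960j.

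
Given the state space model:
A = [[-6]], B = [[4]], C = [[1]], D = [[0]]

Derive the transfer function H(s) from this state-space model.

(sI - A)⁻¹ = 1/(s + 6). H(s) = 1 × 4/(s + 6) + 0 = 4/(s + 6).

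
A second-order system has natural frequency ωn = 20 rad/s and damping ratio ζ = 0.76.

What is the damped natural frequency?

ωd = ωn√(1 - ζ²) = 20√(1 - 0.76²) = 13.0 rad/s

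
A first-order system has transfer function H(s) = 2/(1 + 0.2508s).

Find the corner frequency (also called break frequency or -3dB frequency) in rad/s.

Corner frequency = 1/τ = 1/0.2508 = 3.987 rad/s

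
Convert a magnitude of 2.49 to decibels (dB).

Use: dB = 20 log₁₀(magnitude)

dB = 20 log₁₀(2.49) = 7.9 dB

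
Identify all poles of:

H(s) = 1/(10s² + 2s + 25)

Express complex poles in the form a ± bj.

Discriminant = 2² - 4×10×25 = 4 - 1000 = -996 < 0, so the poles are a complex conjugate pair s = (-2 ± j√996)/(2×10). Real part = -2/(2×10) = -2/20 = -0.1; imaginary part = ±√996/(2×10) ≈ 1.5780. Poles: s = -0.1 ± 1.5780j.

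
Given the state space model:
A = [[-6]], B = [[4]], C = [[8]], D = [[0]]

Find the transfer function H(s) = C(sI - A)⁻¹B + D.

(sI - A)⁻¹ = 1/(s + 6). H(s) = 8 × 4/(s + 6) + 0 = 32/(s + 6).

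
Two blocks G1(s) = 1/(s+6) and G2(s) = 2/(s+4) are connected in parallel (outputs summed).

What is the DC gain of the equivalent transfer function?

Parallel: G_eq = G1 + G2. DC gain = G1(0) + G2(0) = 1/6 + 2/4 = 0.1667 + 0.5 = 0.6667.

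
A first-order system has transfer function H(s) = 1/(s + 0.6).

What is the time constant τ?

For H(s) = 1/(s + 1/τ), the pole is at -1/τ = -0.6, so τ = 1/0.6 = 1.6667 s.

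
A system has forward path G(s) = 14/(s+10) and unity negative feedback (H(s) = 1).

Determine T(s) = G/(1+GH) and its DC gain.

T(s) = G/(1+GH) = [14/(s+10)] / [1 + 14/(s+10)] = 14/(s+10+14) = 14/(s+24). DC gain = 14/24 = 0.5833.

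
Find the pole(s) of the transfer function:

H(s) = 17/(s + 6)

Pole is where denominator = 0: s + 6 = 0, so s = -6.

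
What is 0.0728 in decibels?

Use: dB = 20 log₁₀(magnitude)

dB = 20 log₁₀(0.0728) = -22.8 dB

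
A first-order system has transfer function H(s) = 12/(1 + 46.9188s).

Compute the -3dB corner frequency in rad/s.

Corner frequency = 1/τ = 1/46.9188 = 0.021 rad/s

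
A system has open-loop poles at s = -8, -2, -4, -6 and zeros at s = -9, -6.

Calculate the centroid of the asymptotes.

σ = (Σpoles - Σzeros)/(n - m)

σ = (Σpoles - Σzeros)/(n - m) = (-20 - (-15))/(4 - 2) = -5/2 = -2.5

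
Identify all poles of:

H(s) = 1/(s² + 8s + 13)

Discriminant = 8² - 4×1×13 = 64 - 52 = 12 > 0, so two distinct real poles. Using quadratic formula: s = (-8 ± √12)/(2×1) = (-8 ± √12)/2, with √12 ≈ 3.4641. s₁ ≈ -2.2679, s₂ ≈ -5.7321. Poles: s₁ = -2.2679, s₂ = -5.7321.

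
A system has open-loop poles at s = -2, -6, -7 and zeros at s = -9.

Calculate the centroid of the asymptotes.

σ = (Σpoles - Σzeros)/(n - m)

σ = (Σpoles - Σzeros)/(n - m) = (-15 - (-9))/(3 - 1) = -6/2 = -3.0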